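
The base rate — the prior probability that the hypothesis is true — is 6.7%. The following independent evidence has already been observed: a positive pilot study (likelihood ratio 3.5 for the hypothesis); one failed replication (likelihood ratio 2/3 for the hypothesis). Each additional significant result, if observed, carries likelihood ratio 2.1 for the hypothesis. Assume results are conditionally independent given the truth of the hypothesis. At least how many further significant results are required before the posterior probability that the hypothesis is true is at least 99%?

9

Prior odds = 0.067/0.933 = 67/933.
Combined Bayes factor of the evidence already in hand = 3.5 × (2/3) = 7/3.
Odds after that evidence = (67/933) × 7/3 = 469/2799.
Target odds = 0.99/0.01 = 99.
Need 2.1ⁿ ≥ 99 ÷ (469/2799) = 277101/469.
2.1⁸ ≈378.229 falls short of 277101/469 but 2.1⁹ ≈794.28 reaches it, so n = 9.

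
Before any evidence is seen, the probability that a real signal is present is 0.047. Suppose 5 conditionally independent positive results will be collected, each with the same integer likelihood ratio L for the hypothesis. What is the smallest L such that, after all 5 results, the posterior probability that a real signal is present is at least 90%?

Prior odds = 0.047/0.953 = 47/953.
Target odds = 0.9/0.1 = 9.
Need L⁵ ≥ 9 ÷ (47/953) = 8577/47.
2⁵ = 32 < 8577/47 ≤ 243 = 3⁵, so L = 3.

3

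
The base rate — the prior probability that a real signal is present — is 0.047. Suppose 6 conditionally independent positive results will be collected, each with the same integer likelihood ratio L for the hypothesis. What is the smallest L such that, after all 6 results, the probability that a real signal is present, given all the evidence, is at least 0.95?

Prior odds = 0.047/0.953 = 47/953.
Target odds = 0.95/0.05 = 19.
Need L⁶ ≥ 19 ÷ (47/953) = 18107/47.
2⁶ = 64 < 18107/47 ≤ 729 = 3⁶, so L = 3.

3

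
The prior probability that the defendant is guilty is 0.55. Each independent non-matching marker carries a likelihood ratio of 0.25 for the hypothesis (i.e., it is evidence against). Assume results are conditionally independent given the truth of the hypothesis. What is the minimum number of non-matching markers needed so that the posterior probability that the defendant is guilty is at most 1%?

4

Prior odds = 0.55/0.45 = 11/9.
Likelihood ratio per non-matching marker = 0.25.
Target odds: 0.01 ÷ 0.99 = 1/99.
Require 0.25ⁿ ≤ 1/99 ÷ (11/9) = 1/121.
0.25³ = 0.015625 is still above 1/121 but 0.25⁴ = 0.00390625 is at or below it, so n = 4.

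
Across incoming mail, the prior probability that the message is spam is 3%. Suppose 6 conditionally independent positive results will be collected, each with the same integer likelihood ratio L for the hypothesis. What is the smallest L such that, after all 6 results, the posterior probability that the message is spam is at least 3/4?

3

Prior odds = 0.03/0.97 = 3/97.
Target odds = 0.75/0.25 = 3.
Need L⁶ ≥ 3 ÷ (3/97) = 97.
2⁶ = 64 < 97 ≤ 729 = 3⁶, so L = 3.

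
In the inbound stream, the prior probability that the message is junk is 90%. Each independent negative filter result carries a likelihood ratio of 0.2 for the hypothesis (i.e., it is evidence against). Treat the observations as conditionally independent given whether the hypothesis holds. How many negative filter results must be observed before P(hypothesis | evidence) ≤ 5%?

4

Prior odds = 0.9/0.1 = 9.
Likelihood ratio per negative filter result = 0.2.
Target odds: 0.05 ÷ 0.95 = 1/19.
Require 0.2ⁿ ≤ 1/19 ÷ 9 = 1/171.
0.2³ = 0.008 is still above 1/171 but 0.2⁴ = 0.0016 is at or below it, so n = 4.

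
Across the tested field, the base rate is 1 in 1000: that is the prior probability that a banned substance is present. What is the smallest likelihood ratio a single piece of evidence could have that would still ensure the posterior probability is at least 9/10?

Prior odds = 0.001/0.999 = 1/999.
Target odds = 0.9/0.1 = 9.
Required Bayes factor = 9 ÷ (1/999) = 8991.

8991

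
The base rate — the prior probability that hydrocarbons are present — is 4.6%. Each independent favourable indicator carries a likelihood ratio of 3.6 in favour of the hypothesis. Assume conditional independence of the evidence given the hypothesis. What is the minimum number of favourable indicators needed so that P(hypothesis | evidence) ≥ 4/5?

Prior odds: 0.046 ÷ 0.954 = 23/477.
Likelihood ratio per favourable indicator = 3.6.
Target odds: 0.8 ÷ 0.2 = 4.
Need (23/477) × 3.6ⁿ ≥ 4, i.e. 3.6ⁿ ≥ 1908/23.
3.6³ = 46.656 falls short of 1908/23 but 3.6⁴ = 167.9616 reaches it, so n = 4.

4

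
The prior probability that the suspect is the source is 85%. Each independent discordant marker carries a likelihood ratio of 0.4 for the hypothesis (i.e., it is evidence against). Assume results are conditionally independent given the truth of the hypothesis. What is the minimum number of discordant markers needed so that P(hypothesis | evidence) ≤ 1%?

7

Prior odds = 0.85/0.15 = 17/3.
Likelihood ratio per discordant marker = 0.4.
Target posterior odds = 0.01/0.99 = 1/99.
Require 0.4ⁿ ≤ 1/99 ÷ (17/3) = 1/561.
0.4⁶ = 64/15625 is still above 1/561 but 0.4⁷ = 128/78125 is at or below it, so n = 7.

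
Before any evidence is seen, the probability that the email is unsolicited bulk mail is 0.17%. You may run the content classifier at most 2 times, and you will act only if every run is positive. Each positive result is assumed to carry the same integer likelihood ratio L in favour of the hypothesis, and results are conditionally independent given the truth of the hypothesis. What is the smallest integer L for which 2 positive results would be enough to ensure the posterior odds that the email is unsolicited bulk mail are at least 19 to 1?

106

Prior odds = 0.0017/0.9983 = 17/9983.
Target odds = 19.
Need L² ≥ 19 ÷ (17/9983) = 189677/17.
105² = 11025 < 189677/17 ≤ 11236 = 106², so L = 106.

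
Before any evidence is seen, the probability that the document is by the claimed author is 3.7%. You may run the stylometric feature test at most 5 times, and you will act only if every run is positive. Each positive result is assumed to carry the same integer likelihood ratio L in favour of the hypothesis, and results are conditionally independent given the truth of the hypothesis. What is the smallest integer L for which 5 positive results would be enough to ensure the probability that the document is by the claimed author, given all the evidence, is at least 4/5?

Prior odds = 0.037/0.963 = 37/963.
Target odds = 0.8/0.2 = 4.
Need L⁵ ≥ 4 ÷ (37/963) = 3852/37.
2⁵ = 32 < 3852/37 ≤ 243 = 3⁵, so L = 3.

3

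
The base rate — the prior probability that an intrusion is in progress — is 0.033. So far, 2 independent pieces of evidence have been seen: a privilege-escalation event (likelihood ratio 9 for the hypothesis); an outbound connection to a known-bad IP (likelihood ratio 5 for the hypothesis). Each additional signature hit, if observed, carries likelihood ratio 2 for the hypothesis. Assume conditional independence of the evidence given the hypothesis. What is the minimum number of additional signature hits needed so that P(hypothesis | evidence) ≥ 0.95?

4

Prior odds = 0.033/0.967 = 33/967.
Combined Bayes factor of the evidence already in hand = 9 × 5 = 45.
Odds after that evidence = (33/967) × 45 = 1485/967.
Target odds = 0.95/0.05 = 19.
Need 2ⁿ ≥ 19 ÷ (1485/967) = 18373/1485.
2³ = 8 falls short of 18373/1485 but 2⁴ = 16 reaches it, so n = 4.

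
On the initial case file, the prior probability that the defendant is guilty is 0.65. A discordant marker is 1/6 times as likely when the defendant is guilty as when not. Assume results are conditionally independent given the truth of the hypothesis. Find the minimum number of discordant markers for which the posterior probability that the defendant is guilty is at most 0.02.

3

Prior odds: 0.65 ÷ 0.35 = 13/7.
Likelihood ratio per discordant marker = 1/6.
Target posterior odds = 0.02/0.98 = 1/49.
Need (13/7) × (1/6)ⁿ ≤ 1/49, i.e. (1/6)ⁿ ≤ 1/91.
(1/6)² = 1/36 is still above 1/91 but (1/6)³ = 1/216 is at or below it, so n = 3.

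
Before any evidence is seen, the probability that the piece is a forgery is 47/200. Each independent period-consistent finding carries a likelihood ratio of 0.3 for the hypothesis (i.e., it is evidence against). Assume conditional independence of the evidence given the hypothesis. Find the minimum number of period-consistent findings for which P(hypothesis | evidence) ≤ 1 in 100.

3

Prior odds: 0.235 ÷ 0.765 = 47/153.
Likelihood ratio per period-consistent finding = 0.3.
Target posterior odds = 0.01/0.99 = 1/99.
Require 0.3ⁿ ≤ 1/99 ÷ (47/153) = 17/517.
0.3² = 0.09 is still above 17/517 but 0.3³ = 0.027 is at or below it, so n = 3.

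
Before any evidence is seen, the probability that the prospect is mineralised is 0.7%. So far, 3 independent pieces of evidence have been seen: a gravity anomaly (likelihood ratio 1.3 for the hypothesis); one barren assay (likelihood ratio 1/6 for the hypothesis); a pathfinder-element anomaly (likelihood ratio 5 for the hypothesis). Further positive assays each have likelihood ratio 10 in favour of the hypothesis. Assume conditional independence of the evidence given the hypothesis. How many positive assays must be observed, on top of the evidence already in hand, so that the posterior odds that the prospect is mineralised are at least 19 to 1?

4

Prior odds = 0.007/0.993 = 7/993.
Combined Bayes factor of the evidence already in hand = 1.3 × (1/6) × 5 = 13/12.
Odds after that evidence = (7/993) × 13/12 = 91/11916.
Target odds = 19.
Need 10ⁿ ≥ 19 ÷ (91/11916) = 226404/91.
10³ = 1000 falls short of 226404/91 but 10⁴ = 10000 reaches it, so n = 4.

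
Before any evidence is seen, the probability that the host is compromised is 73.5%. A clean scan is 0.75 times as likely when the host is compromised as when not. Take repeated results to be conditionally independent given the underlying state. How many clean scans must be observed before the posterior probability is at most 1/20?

Prior odds: 0.735 ÷ 0.265 = 147/53.
Likelihood ratio per clean scan = 0.75.
Target odds: 0.05 ÷ 0.95 = 1/19.
Require 0.75ⁿ ≤ 1/19 ÷ (147/53) = 53/2793.
0.75¹³ = 1594323/67108864 is still above 53/2793 but 0.75¹⁴ = 4782969/268435456 is at or below it, so n = 14.

14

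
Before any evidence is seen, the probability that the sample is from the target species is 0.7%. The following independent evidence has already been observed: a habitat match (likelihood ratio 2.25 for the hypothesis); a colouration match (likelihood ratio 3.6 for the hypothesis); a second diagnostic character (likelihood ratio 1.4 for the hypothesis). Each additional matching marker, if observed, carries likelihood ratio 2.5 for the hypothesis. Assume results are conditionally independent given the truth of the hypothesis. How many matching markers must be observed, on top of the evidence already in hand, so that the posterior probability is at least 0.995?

Prior odds = 0.007/0.993 = 7/993.
Combined Bayes factor of the evidence already in hand = 2.25 × 3.6 × 1.4 = 11.34.
Odds after that evidence = (7/993) × 11.34 = 1323/16550.
Target odds = 0.995/0.005 = 199.
Need 2.5ⁿ ≥ 199 ÷ (1323/16550) = 3293450/1323.
2.5⁸ = 390625/256 falls short of 3293450/1323 but 2.5⁹ = 1953125/512 reaches it, so n = 9.

9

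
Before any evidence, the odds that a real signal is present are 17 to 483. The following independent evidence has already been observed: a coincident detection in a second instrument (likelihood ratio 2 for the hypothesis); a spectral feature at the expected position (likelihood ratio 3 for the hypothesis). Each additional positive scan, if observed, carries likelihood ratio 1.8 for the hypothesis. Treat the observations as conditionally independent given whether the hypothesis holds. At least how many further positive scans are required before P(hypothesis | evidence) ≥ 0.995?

Prior odds = 17/483.
Combined Bayes factor of the evidence already in hand = 2 × 3 = 6.
Odds after that evidence = (17/483) × 6 = 34/161.
Target odds = 0.995/0.005 = 199.
Need 1.8ⁿ ≥ 199 ÷ (34/161) = 32039/34.
1.8¹¹ ≈642.684 falls short of 32039/34 but 1.8¹² ≈1156.83 reaches it, so n = 12.

12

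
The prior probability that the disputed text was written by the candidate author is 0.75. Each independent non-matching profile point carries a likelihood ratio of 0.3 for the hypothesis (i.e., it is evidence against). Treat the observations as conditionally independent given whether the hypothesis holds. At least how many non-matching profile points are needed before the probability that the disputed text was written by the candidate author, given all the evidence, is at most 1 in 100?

5

Prior odds = 0.75/0.25 = 3.
Likelihood ratio per non-matching profile point = 0.3.
Target posterior odds = 0.01/0.99 = 1/99.
Require 0.3ⁿ ≤ 1/99 ÷ 3 = 1/297.
0.3⁴ = 0.0081 is still above 1/297 but 0.3⁵ = 243/100000 is at or below it, so n = 5.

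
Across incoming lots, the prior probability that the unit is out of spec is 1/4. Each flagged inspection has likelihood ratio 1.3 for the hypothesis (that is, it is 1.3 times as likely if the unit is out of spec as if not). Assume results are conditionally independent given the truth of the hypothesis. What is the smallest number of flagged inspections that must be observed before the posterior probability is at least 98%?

20

Prior odds = 0.25/0.75 = 1/3.
Likelihood ratio per flagged inspection = 1.3.
Target odds: 0.98 ÷ 0.02 = 49.
Require 1.3ⁿ ≥ 49 ÷ (1/3) = 147.
1.3¹⁹ ≈146.192 falls short of 147 but 1.3²⁰ ≈190.05 reaches it, so n = 20.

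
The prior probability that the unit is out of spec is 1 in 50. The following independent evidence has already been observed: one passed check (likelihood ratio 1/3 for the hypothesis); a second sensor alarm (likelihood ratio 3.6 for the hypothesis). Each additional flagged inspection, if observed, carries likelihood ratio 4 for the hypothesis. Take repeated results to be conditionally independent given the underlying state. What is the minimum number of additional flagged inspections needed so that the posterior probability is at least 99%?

6

Prior odds = 0.02/0.98 = 1/49.
Combined Bayes factor of the evidence already in hand = (1/3) × 3.6 = 1.2.
Odds after that evidence = (1/49) × 1.2 = 6/245.
Target odds = 0.99/0.01 = 99.
Need 4ⁿ ≥ 99 ÷ (6/245) = 4042.5.
4⁵ = 1024 falls short of 4042.5 but 4⁶ = 4096 reaches it, so n = 6.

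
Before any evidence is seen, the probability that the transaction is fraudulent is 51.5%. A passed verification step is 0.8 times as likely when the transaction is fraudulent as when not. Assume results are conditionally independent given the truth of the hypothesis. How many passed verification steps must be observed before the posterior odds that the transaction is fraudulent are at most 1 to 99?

21

Prior odds: 0.515 ÷ 0.485 = 103/97.
Likelihood ratio per passed verification step = 0.8.
Target odds = 1/99.
Need (103/97) × 0.8ⁿ ≤ 1/99, i.e. 0.8ⁿ ≤ 97/10197.
0.8²⁰ ≈0.0115292 is still above 97/10197 but 0.8²¹ ≈0.00922337 is at or below it, so n = 21.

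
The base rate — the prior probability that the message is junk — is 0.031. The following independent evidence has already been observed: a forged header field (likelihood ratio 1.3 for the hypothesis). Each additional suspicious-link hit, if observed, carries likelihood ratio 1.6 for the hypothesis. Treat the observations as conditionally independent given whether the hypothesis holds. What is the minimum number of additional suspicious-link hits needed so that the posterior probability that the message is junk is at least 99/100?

17

Prior odds = 0.031/0.969 = 31/969.
Bayes factor of the evidence already in hand = 1.3.
Odds after that evidence = (31/969) × 1.3 = 403/9690.
Target odds = 0.99/0.01 = 99.
Need 1.6ⁿ ≥ 99 ÷ (403/9690) = 959310/403.
1.6¹⁶ ≈1844.67 falls short of 959310/403 but 1.6¹⁷ ≈2951.48 reaches it, so n = 17.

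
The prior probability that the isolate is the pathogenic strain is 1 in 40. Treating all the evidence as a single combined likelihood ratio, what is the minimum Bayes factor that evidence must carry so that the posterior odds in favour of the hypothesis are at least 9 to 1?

Prior odds = 0.025/0.975 = 1/39.
Target odds = 9.
Required Bayes factor = 9 ÷ (1/39) = 351.

351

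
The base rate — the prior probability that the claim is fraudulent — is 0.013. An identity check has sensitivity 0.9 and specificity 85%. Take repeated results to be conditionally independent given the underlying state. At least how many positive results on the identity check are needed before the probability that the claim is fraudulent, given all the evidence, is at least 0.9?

4

Prior odds = 0.013/0.987 = 13/987.
False-positive rate = 1 − 0.85 = 0.15; likelihood ratio of a positive = 0.9/0.15 = 6.
Target odds: 0.9 ÷ 0.1 = 9.
Need (13/987) × 6ⁿ ≥ 9, i.e. 6ⁿ ≥ 8883/13.
6³ = 216 falls short of 8883/13 but 6⁴ = 1296 reaches it, so n = 4.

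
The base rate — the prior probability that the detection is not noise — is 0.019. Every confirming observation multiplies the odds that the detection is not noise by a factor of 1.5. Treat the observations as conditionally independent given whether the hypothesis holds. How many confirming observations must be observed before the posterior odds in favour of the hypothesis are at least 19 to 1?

Prior odds: 0.019 ÷ 0.981 = 19/981.
Likelihood ratio per confirming observation = 1.5.
Target odds = 19.
Need (19/981) × 1.5ⁿ ≥ 19, i.e. 1.5ⁿ ≥ 981.
1.5¹⁶ = 43046721/65536 falls short of 981 but 1.5¹⁷ = 129140163/131072 reaches it, so n = 17.

17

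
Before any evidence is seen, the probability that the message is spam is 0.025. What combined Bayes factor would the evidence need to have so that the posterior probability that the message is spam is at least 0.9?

351

Prior odds = 0.025/0.975 = 1/39.
Target odds = 0.9/0.1 = 9.
Required Bayes factor = 9 ÷ (1/39) = 351.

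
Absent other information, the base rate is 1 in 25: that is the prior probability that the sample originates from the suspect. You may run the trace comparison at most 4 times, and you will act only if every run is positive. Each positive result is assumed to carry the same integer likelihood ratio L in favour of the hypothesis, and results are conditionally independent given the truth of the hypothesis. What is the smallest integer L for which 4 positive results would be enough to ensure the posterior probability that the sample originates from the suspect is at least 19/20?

5

Prior odds = 0.04/0.96 = 1/24.
Target odds = 0.95/0.05 = 19.
Need L⁴ ≥ 19 ÷ (1/24) = 456.
4⁴ = 256 < 456 ≤ 625 = 5⁴, so L = 5.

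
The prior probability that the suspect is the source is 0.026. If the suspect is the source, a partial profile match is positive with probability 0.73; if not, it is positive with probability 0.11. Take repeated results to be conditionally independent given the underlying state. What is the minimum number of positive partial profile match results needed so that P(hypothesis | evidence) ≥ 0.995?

5

Prior odds = 0.026/0.974 = 13/487.
Likelihood ratio of a positive = 0.73/0.11 = 73/11.
Target odds: 0.995 ÷ 0.005 = 199.
Need (13/487) × (73/11)ⁿ ≥ 199, i.e. (73/11)ⁿ ≥ 96913/13.
(73/11)⁴ = 28398241/14641 falls short of 96913/13 but (73/11)⁵ ≈12872.1 reaches it, so n = 5.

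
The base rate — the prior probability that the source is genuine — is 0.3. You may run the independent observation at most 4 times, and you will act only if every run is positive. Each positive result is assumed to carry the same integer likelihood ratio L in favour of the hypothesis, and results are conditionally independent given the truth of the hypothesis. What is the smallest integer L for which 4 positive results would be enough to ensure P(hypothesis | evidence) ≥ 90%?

Prior odds = 0.3/0.7 = 3/7.
Target odds = 0.9/0.1 = 9.
Need L⁴ ≥ 9 ÷ (3/7) = 21.
2⁴ = 16 < 21 ≤ 81 = 3⁴, so L = 3.

3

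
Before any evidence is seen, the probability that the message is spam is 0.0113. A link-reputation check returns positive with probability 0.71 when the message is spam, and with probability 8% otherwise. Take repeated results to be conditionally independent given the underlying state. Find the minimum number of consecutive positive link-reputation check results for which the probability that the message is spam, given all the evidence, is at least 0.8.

3

Prior odds: 0.0113 ÷ 0.9887 = 113/9887.
Likelihood ratio of a positive result = 0.71/0.08 = 8.875.
Target posterior odds = 0.8/0.2 = 4.
Need (113/9887) × 8.875ⁿ ≥ 4, i.e. 8.875ⁿ ≥ 39548/113.
8.875² = 78.765625 falls short of 39548/113 but 8.875³ = 357911/512 reaches it, so n = 3.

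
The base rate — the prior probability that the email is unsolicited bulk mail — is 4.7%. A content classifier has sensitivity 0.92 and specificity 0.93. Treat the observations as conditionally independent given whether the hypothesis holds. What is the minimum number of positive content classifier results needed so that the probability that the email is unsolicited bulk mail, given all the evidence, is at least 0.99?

Prior odds = 0.047/0.953 = 47/953.
False-positive rate = 1 − 0.93 = 0.07; likelihood ratio of a positive = 0.92/0.07 = 92/7.
Target odds: 0.99 ÷ 0.01 = 99.
Need (47/953) × (92/7)ⁿ ≥ 99, i.e. (92/7)ⁿ ≥ 94347/47.
(92/7)² = 8464/49 falls short of 94347/47 but (92/7)³ = 778688/343 reaches it, so n = 3.

3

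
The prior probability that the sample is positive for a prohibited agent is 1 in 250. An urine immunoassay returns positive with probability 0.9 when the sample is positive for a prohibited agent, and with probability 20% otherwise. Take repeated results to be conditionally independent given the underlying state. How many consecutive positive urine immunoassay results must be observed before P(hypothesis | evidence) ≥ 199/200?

8

Prior odds = 0.004/0.996 = 1/249.
Likelihood ratio of a positive result = 0.9/0.2 = 4.5.
Target odds: 0.995 ÷ 0.005 = 199.
Need (1/249) × 4.5ⁿ ≥ 199, i.e. 4.5ⁿ ≥ 49551.
4.5⁷ = 4782969/128 falls short of 49551 but 4.5⁸ = 43046721/256 reaches it, so n = 8.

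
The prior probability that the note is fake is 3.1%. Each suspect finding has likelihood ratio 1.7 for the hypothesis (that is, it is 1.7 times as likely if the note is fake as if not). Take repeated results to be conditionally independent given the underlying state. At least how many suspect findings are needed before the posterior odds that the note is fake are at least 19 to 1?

13

Prior odds: 0.031 ÷ 0.969 = 31/969.
Likelihood ratio per suspect finding = 1.7.
Target odds = 19.
Require 1.7ⁿ ≥ 19 ÷ (31/969) = 18411/31.
1.7¹² ≈582.622 falls short of 18411/31 but 1.7¹³ ≈990.458 reaches it, so n = 13.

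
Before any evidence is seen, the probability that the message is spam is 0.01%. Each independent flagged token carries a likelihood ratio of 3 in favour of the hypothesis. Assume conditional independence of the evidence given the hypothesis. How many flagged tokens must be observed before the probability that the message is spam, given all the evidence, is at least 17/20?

Prior odds = 0.0001/0.9999 = 1/9999.
Likelihood ratio per flagged token = 3.
Target posterior odds = 0.85/0.15 = 17/3.
Require 3ⁿ ≥ 17/3 ÷ (1/9999) = 56661.
3⁹ = 19683 falls short of 56661 but 3¹⁰ = 59049 reaches it, so n = 10.

10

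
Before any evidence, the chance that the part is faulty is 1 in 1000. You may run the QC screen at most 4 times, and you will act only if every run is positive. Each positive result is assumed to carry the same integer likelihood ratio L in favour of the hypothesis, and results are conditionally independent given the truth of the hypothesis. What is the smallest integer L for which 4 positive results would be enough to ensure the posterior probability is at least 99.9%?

Prior odds = 0.001/0.999 = 1/999.
Target odds = 0.999/0.001 = 999.
Need L⁴ ≥ 999 ÷ (1/999) = 998001.
31⁴ = 923521 < 998001 ≤ 1048576 = 32⁴, so L = 32.

32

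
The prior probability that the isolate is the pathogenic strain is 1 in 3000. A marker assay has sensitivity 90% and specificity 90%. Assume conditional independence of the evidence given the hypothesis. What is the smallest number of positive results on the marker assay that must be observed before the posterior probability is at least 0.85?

5

Prior odds: (1/3000) ÷ (2999/3000) = 1/2999.
False-positive rate = 1 − 0.9 = 0.1; likelihood ratio of a positive = 0.9/0.1 = 9.
Target odds: 0.85 ÷ 0.15 = 17/3.
Need (1/2999) × 9ⁿ ≥ 17/3, i.e. 9ⁿ ≥ 50983/3.
9⁴ = 6561 falls short of 50983/3 but 9⁵ = 59049 reaches it, so n = 5.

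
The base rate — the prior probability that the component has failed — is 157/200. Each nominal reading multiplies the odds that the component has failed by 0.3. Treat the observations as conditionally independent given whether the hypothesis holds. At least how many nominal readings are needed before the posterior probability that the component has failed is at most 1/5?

Prior odds: 0.785 ÷ 0.215 = 157/43.
Likelihood ratio per nominal reading = 0.3.
Target posterior odds = 0.2/0.8 = 0.25.
Require 0.3ⁿ ≤ 0.25 ÷ (157/43) = 43/628.
0.3² = 0.09 is still above 43/628 but 0.3³ = 0.027 is at or below it, so n = 3.

3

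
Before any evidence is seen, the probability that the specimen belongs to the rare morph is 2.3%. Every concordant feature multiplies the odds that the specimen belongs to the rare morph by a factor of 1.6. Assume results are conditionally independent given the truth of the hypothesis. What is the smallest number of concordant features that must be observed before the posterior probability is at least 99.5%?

Prior odds = 0.023/0.977 = 23/977.
Likelihood ratio per concordant feature = 1.6.
Target odds: 0.995 ÷ 0.005 = 199.
Need (23/977) × 1.6ⁿ ≥ 199, i.e. 1.6ⁿ ≥ 194423/23.
1.6¹⁹ ≈7555.79 falls short of 194423/23 but 1.6²⁰ ≈12089.3 reaches it, so n = 20.

20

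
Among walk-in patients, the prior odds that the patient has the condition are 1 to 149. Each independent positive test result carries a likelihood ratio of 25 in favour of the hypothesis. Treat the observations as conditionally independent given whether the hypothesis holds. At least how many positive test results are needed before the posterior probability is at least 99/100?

3

Prior odds = 1/149.
Likelihood ratio per positive test result = 25.
Target odds: 0.99 ÷ 0.01 = 99.
Require 25ⁿ ≥ 99 ÷ (1/149) = 14751.
25² = 625 falls short of 14751 but 25³ = 15625 reaches it, so n = 3.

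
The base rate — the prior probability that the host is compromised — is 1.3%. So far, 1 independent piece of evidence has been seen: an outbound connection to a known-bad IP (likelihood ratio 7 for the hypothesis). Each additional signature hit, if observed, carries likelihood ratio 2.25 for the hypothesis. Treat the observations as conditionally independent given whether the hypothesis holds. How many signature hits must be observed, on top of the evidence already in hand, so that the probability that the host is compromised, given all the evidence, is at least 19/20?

7

Prior odds = 0.013/0.987 = 13/987.
Bayes factor of the evidence already in hand = 7.
Odds after that evidence = (13/987) × 7 = 13/141.
Target odds = 0.95/0.05 = 19.
Need 2.25ⁿ ≥ 19 ÷ (13/141) = 2679/13.
2.25⁶ = 531441/4096 falls short of 2679/13 but 2.25⁷ = 4782969/16384 reaches it, so n = 7.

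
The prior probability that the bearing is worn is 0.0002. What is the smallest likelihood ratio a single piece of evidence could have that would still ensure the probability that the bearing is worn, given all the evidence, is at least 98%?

244951

Prior odds = 0.0002/0.9998 = 1/4999.
Target odds = 0.98/0.02 = 49.
Required Bayes factor = 49 ÷ (1/4999) = 244951.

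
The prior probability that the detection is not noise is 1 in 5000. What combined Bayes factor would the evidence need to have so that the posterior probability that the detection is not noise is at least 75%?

Prior odds = 0.0002/0.9998 = 1/4999.
Target odds = 0.75/0.25 = 3.
Required Bayes factor = 3 ÷ (1/4999) = 14997.

14997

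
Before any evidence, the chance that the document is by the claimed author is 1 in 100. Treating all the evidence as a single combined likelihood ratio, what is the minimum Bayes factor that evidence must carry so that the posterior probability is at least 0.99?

Prior odds = 0.01/0.99 = 1/99.
Target odds = 0.99/0.01 = 99.
Required Bayes factor = 99 ÷ (1/99) = 9801.

9801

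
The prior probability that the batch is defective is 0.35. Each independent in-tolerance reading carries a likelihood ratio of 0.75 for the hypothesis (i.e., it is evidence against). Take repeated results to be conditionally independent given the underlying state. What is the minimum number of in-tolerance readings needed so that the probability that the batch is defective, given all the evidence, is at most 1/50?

12

Prior odds = 0.35/0.65 = 7/13.
Likelihood ratio per in-tolerance reading = 0.75.
Target odds: 0.02 ÷ 0.98 = 1/49.
Require 0.75ⁿ ≤ 1/49 ÷ (7/13) = 13/343.
0.75¹¹ = 177147/4194304 is still above 13/343 but 0.75¹² = 531441/16777216 is at or below it, so n = 12.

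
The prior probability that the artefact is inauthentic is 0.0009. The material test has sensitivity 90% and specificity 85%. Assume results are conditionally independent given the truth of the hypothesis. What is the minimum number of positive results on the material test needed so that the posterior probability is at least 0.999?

Prior odds = 0.0009/0.9991 = 9/9991.
False-positive rate = 1 − 0.85 = 0.15; likelihood ratio of a positive = 0.9/0.15 = 6.
Target odds: 0.999 ÷ 0.001 = 999.
Need (9/9991) × 6ⁿ ≥ 999, i.e. 6ⁿ ≥ 1109001.
6⁷ = 279936 falls short of 1109001 but 6⁸ = 1679616 reaches it, so n = 8.

8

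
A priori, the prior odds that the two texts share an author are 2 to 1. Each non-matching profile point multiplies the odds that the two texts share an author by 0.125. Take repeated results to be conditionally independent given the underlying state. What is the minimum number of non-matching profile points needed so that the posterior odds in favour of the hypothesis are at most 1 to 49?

3

Prior odds = 2.
Likelihood ratio per non-matching profile point = 0.125.
Target odds = 1/49.
Need 2 × 0.125ⁿ ≤ 1/49, i.e. 0.125ⁿ ≤ 1/98.
0.125² = 0.015625 is still above 1/98 but 0.125³ = 0.001953125 is at or below it, so n = 3.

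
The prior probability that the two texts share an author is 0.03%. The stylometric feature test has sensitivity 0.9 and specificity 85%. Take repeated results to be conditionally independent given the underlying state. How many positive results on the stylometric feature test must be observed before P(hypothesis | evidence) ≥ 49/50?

7

Prior odds: 0.0003 ÷ 0.9997 = 3/9997.
False-positive rate = 1 − 0.85 = 0.15; likelihood ratio of a positive = 0.9/0.15 = 6.
Target posterior odds = 0.98/0.02 = 49.
Require 6ⁿ ≥ 49 ÷ (3/9997) = 489853/3.
6⁶ = 46656 falls short of 489853/3 but 6⁷ = 279936 reaches it, so n = 7.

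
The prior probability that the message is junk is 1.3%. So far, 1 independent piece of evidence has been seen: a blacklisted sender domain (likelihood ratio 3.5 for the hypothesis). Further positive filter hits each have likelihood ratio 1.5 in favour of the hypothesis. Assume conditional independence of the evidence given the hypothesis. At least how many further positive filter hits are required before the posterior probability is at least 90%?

Prior odds = 0.013/0.987 = 13/987.
Bayes factor of the evidence already in hand = 3.5.
Odds after that evidence = (13/987) × 3.5 = 13/282.
Target odds = 0.9/0.1 = 9.
Need 1.5ⁿ ≥ 9 ÷ (13/282) = 2538/13.
1.5¹³ = 1594323/8192 falls short of 2538/13 but 1.5¹⁴ = 4782969/16384 reaches it, so n = 14.

14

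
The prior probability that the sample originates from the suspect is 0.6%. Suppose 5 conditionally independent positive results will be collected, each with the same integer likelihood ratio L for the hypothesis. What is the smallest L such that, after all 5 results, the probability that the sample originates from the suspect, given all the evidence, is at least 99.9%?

Prior odds = 0.006/0.994 = 3/497.
Target odds = 0.999/0.001 = 999.
Need L⁵ ≥ 999 ÷ (3/497) = 165501.
11⁵ = 161051 < 165501 ≤ 248832 = 12⁵, so L = 12.

12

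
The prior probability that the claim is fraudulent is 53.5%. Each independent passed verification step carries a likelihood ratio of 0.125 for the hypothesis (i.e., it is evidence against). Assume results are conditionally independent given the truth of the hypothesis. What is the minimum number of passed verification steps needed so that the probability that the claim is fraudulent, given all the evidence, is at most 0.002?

4

Prior odds: 0.535 ÷ 0.465 = 107/93.
Likelihood ratio per passed verification step = 0.125.
Target odds: 0.002 ÷ 0.998 = 1/499.
Require 0.125ⁿ ≤ 1/499 ÷ (107/93) = 93/53393.
0.125³ = 0.001953125 is still above 93/53393 but 0.125⁴ = 1/4096 is at or below it, so n = 4.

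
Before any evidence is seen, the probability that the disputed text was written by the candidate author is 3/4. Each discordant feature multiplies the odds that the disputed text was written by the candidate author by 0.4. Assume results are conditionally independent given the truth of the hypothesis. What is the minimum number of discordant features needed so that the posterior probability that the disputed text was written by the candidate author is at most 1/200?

Prior odds = 0.75/0.25 = 3.
Likelihood ratio per discordant feature = 0.4.
Target odds: 0.005 ÷ 0.995 = 1/199.
Require 0.4ⁿ ≤ 1/199 ÷ 3 = 1/597.
0.4⁶ = 64/15625 is still above 1/597 but 0.4⁷ = 128/78125 is at or below it, so n = 7.

7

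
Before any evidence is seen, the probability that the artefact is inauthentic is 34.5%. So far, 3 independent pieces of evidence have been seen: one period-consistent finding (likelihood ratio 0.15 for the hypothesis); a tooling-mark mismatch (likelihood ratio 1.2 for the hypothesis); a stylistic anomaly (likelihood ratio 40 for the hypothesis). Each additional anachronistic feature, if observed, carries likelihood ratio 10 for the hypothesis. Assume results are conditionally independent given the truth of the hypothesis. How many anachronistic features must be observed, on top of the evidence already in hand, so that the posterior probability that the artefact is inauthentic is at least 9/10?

1

Prior odds = 0.345/0.655 = 69/131.
Combined Bayes factor of the evidence already in hand = 0.15 × 1.2 × 40 = 7.2.
Odds after that evidence = (69/131) × 7.2 = 2484/655.
Target odds = 0.9/0.1 = 9.
Need 10ⁿ ≥ 9 ÷ (2484/655) = 655/276.
10¹ = 10, which meets the required 655/276; so n = 1.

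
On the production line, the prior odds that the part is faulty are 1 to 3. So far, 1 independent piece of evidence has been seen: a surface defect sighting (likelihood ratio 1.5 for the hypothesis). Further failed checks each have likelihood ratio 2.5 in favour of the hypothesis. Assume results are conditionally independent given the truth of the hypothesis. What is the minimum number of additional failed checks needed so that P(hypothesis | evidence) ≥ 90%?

4

Prior odds = 1/3.
Bayes factor of the evidence already in hand = 1.5.
Odds after that evidence = (1/3) × 1.5 = 0.5.
Target odds = 0.9/0.1 = 9.
Need 2.5ⁿ ≥ 9 ÷ 0.5 = 18.
2.5³ = 15.625 falls short of 18 but 2.5⁴ = 39.0625 reaches it, so n = 4.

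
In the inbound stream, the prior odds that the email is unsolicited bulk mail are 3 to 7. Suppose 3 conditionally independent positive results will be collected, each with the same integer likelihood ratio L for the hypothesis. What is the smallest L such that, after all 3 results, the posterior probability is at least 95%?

4

Prior odds = 3/7.
Target odds = 0.95/0.05 = 19.
Need L³ ≥ 19 ÷ (3/7) = 133/3.
3³ = 27 < 133/3 ≤ 64 = 4³, so L = 4.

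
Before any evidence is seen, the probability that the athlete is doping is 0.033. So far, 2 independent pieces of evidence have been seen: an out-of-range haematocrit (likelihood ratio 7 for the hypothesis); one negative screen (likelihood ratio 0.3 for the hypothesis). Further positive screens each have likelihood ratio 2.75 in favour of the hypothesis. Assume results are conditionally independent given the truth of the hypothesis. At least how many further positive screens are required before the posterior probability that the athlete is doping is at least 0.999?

10

Prior odds = 0.033/0.967 = 33/967.
Combined Bayes factor of the evidence already in hand = 7 × 0.3 = 2.1.
Odds after that evidence = (33/967) × 2.1 = 693/9670.
Target odds = 0.999/0.001 = 999.
Need 2.75ⁿ ≥ 999 ÷ (693/9670) = 1073370/77.
2.75⁹ ≈8994.86 falls short of 1073370/77 but 2.75¹⁰ ≈24735.9 reaches it, so n = 10.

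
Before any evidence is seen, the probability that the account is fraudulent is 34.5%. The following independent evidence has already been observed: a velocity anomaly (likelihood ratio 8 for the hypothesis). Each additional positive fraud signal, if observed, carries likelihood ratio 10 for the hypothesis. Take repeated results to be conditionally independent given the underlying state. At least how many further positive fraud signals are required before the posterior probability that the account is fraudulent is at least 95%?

1

Prior odds = 0.345/0.655 = 69/131.
Bayes factor of the evidence already in hand = 8.
Odds after that evidence = (69/131) × 8 = 552/131.
Target odds = 0.95/0.05 = 19.
Need 10ⁿ ≥ 19 ÷ (552/131) = 2489/552.
10¹ = 10, which meets the required 2489/552; so n = 1.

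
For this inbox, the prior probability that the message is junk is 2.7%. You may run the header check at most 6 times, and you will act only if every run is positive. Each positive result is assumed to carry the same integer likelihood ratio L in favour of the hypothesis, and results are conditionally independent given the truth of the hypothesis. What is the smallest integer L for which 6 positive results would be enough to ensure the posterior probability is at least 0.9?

Prior odds = 0.027/0.973 = 27/973.
Target odds = 0.9/0.1 = 9.
Need L⁶ ≥ 9 ÷ (27/973) = 973/3.
2⁶ = 64 < 973/3 ≤ 729 = 3⁶, so L = 3.

3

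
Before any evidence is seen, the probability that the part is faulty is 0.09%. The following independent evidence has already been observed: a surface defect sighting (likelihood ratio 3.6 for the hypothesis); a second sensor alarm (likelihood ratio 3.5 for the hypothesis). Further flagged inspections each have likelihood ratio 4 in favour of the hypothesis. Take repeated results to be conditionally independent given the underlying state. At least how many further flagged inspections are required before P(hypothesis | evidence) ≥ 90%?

5

Prior odds = 0.0009/0.9991 = 9/9991.
Combined Bayes factor of the evidence already in hand = 3.6 × 3.5 = 12.6.
Odds after that evidence = (9/9991) × 12.6 = 567/49955.
Target odds = 0.9/0.1 = 9.
Need 4ⁿ ≥ 9 ÷ (567/49955) = 49955/63.
4⁴ = 256 falls short of 49955/63 but 4⁵ = 1024 reaches it, so n = 5.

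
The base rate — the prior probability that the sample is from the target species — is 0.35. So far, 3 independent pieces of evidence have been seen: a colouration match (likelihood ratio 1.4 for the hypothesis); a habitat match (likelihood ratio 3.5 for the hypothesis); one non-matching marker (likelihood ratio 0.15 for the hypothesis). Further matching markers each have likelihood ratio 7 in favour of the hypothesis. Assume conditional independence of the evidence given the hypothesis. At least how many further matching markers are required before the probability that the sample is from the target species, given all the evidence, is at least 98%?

Prior odds = 0.35/0.65 = 7/13.
Combined Bayes factor of the evidence already in hand = 1.4 × 3.5 × 0.15 = 0.735.
Odds after that evidence = (7/13) × 0.735 = 1029/2600.
Target odds = 0.98/0.02 = 49.
Need 7ⁿ ≥ 49 ÷ (1029/2600) = 2600/21.
7² = 49 falls short of 2600/21 but 7³ = 343 reaches it, so n = 3.

3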